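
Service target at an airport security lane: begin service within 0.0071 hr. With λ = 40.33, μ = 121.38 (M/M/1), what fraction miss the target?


ρ = 40.33/121.38 = 0.3323
P(Wq > t) = ρ·e^{−(μ−λ)t} = 0.3323·e^{−0.5755}
= 0.3323·0.562449 = 0.186881

Final: 0.186881


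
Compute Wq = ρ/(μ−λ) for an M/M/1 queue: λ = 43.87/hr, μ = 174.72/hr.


ρ = 43.87/174.72 = 0.2511
Wq = ρ/(μ−λ) = 0.2511/(174.72 − 43.87) = 0.2511/130.85 = 0.001919 hr

Final: 0.001919 hr


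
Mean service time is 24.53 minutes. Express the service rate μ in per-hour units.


μ = 1/(service time) in consistent units.
1 hour = 60 min, so μ = 60/24.53 = 2.4460 per hour

Final: 2.4460 /hr


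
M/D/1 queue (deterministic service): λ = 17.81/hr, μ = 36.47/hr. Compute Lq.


ρ = 17.81/36.47 = 0.4883
M/D/1: Lq = ρ²/(2(1−ρ)) = 0.2385/(2·0.5117) = 0.23305

Final: 0.23305


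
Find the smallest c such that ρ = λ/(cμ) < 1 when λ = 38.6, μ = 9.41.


Stability requires cμ > λ ⇔ c > λ/μ.
λ/μ = 38.6/9.41 = 4.1020
Minimum integer c = ⌊4.1020⌋ + 1 = 5
Check: 5·9.41 = 47.05 > 38.6, while 4·9.41 = 37.64 ≤ 38.6

Final: 5 servers


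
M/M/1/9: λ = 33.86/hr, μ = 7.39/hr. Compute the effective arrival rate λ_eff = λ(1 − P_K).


ρ = 4.5819; P_K = (1−ρ)ρ^9/(1−ρ^10) = 0.781749
λ_eff = λ(1 − P_K) = 33.86·(1 − 0.781749) = 33.86·0.218251 = 7.3900 /hr

Final: 7.3900 /hr


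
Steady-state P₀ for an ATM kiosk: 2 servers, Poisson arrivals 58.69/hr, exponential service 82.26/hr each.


a = λ/μ = 58.69/82.26 = 0.7135; ρ = a/c = 0.3567
Σ_{k=0}^{1} a^k/k! (terms k=0..1) = 1.00000 + 0.71347 = 1.71347
Tail: a^2/(2!(1−ρ)) = 0.50904/(2·0.6433) = 0.39567
P₀ = 1/(1.71347 + 0.39567) = 1/2.10914 = 0.474128

Final: 0.474128


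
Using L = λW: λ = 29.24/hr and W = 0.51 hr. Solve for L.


L = λW = 29.24·0.51 = 14.9124

Final: 14.9124


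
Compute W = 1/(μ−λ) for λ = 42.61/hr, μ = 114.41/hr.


W = 1/(μ−λ) = 1/(114.41 − 42.61) = 1/71.80 = 0.01393 hr

Final: 0.01393 hr


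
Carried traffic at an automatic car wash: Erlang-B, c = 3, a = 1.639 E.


B(3,1.639) = 0.155602 (Erlang-B)
Carried load = a(1 − B) = 1.639·(1 − 0.155602) = 1.639·0.844398 = 1.3840 E

Final: 1.3840 Erlangs


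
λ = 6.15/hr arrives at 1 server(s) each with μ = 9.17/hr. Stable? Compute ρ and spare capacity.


Total capacity cμ = 1·9.17 = 9.17/hr
ρ = λ/(cμ) = 6.15/9.17 = 0.6707
Stable ⇔ ρ < 1: YES
Spare capacity = cμ − λ = 9.17 − 6.15 = 3.02/hr

Final: ρ = 0.6707; stable; margin = 3.02/hr


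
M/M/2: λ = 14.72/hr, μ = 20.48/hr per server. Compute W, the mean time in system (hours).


a = 0.7188; ρ = 0.3594; P₀ = 0.471264
Lq = P₀·a^c·ρ/(c!(1−ρ)²) = 0.10659
Wq = Lq/λ = 0.10659/14.72 = 0.007241 hr
W = Wq + 1/μ = 0.007241 + 0.04883 = 0.05607 hr

Final: 0.05607 hr


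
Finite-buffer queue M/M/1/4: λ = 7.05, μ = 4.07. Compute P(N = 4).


ρ = λ/μ = 7.05/4.07 = 1.7322
P_K = (1−ρ)ρ^K/(1−ρ^(K+1)) = (-0.7322·9.002825)/(1 − 15.594575)
= -6.591749/-14.594575 = 0.451658

Final: 0.451658


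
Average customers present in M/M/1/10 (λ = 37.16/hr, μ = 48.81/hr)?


ρ = 37.16/48.81 = 0.7613
L = ρ[1 − (K+1)ρ^K + Kρ^(K+1)] / [(1−ρ)(1−ρ^(K+1))]
Numerator: 0.7613·(1 − 11·0.065414 + 10·0.049801) = 0.592654
Denominator: (0.2387)·(0.950199) = 0.226794
L = 0.592654/0.226794 = 2.6132

Final: 2.6132


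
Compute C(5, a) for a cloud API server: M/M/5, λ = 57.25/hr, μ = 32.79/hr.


a = λ/μ = 1.7460; ρ = a/5 = 0.3492
P₀ = 0.173848 (from M/M/c formula)
C(c,a) = [a^c/(c!(1−ρ))]·P₀ = [16.22446/(120·0.6508)]·0.173848
= 0.20775·0.173848 = 0.036117

Final: 0.036117


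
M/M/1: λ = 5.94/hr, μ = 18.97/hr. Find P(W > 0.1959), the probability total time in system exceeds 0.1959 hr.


W ~ Exponential(μ−λ) for M/M/1.
μ − λ = 18.97 − 5.94 = 13.0300
P(W > t) = e^{−(μ−λ)t} = e^{−2.5526} = 0.077881

Final: 0.077881


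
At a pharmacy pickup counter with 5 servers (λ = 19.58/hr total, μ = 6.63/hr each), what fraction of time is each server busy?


ρ = λ/(cμ) = 19.58/(5·6.63) = 19.58/33.15 = 0.5906

Final: 0.5906


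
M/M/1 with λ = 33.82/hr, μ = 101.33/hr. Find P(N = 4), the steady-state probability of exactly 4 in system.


ρ = 33.82/101.33 = 0.3338
P_n = (1−ρ)·ρ^n = (1 − 0.3338)·0.3338^4 = 0.6662·0.012409 = 0.008267

Final: 0.008267


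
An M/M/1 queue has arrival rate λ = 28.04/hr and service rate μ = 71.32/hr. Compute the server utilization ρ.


ρ = λ/μ = 28.04/71.32 = 0.3932

Final: 0.3932


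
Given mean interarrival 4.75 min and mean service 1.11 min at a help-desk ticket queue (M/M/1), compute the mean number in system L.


λ = 60/4.75 = 12.6316 /hr
μ = 60/1.11 = 54.0541 /hr
ρ = λ/μ = 12.6316/54.0541 = 0.2337
L = ρ/(1−ρ) = 0.2337/0.7663 = 0.3049

Final: 0.3049


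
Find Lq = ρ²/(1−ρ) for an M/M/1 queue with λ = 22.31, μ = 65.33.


ρ = 22.31/65.33 = 0.3415
Lq = ρ²/(1−ρ) = 0.1166/0.6585 = 0.1771

Final: 0.1771


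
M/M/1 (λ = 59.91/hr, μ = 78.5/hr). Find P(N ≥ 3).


ρ = 59.91/78.5 = 0.7632
P(N ≥ n) = ρ^n = 0.7632^3 = 0.444518

Final: 0.444518


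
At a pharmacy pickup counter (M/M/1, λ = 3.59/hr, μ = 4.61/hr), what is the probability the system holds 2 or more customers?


ρ = 3.59/4.61 = 0.7787
P(N ≥ n) = ρ^n = 0.7787^2 = 0.606439

Final: 0.606439


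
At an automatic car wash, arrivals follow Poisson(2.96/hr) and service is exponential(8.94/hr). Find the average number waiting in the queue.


ρ = 2.96/8.94 = 0.3311
Lq = ρ²/(1−ρ) = 0.1096/0.6689 = 0.1639

Final: 0.1639


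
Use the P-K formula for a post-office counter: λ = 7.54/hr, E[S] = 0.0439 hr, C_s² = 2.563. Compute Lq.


ρ = λ·E[S] = 7.54·0.0439 = 0.3310
Lq = ρ²(1+C_s²)/(2(1−ρ)) = 0.1096·(1+2.563)/(2·0.6690)
= 0.1096·3.5630/1.3380 = 0.29177

Final: 0.29177


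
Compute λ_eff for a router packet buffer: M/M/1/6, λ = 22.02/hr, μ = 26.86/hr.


ρ = 0.8198; P_K = (1−ρ)ρ^6/(1−ρ^7) = 0.072827
λ_eff = λ(1 − P_K) = 22.02·(1 − 0.072827) = 22.02·0.927173 = 20.4163 /hr

Final: 20.4163 /hr


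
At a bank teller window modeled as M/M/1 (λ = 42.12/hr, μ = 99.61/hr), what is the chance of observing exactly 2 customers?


ρ = 42.12/99.61 = 0.4228
P_n = (1−ρ)·ρ^n = (1 − 0.4228)·0.4228^2 = 0.5772·0.178801 = 0.103195

Final: 0.103195


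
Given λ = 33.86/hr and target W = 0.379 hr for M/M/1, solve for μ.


W = 1/(μ−λ) ⇒ μ − λ = 1/W = 1/0.379 = 2.6385
μ = λ + 1/W = 33.86 + 2.6385 = 36.4985 per hr

Final: 36.4985 /hr


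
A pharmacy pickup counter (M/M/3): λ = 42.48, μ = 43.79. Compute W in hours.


a = 0.9701; ρ = 0.3234; P₀ = 0.375167
Lq = P₀·a^c·ρ/(c!(1−ρ)²) = 0.04032
Wq = Lq/λ = 0.04032/42.48 = 0.0009491 hr
W = Wq + 1/μ = 0.0009491 + 0.02284 = 0.02379 hr

Final: 0.02379 hr


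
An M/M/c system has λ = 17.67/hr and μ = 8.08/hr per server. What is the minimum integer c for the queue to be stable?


Stability requires cμ > λ ⇔ c > λ/μ.
λ/μ = 17.67/8.08 = 2.1869
Minimum integer c = ⌊2.1869⌋ + 1 = 3
Check: 3·8.08 = 24.24 > 17.67, while 2·8.08 = 16.16 ≤ 17.67

Final: 3 servers


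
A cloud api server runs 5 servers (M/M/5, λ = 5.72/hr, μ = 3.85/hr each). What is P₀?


a = λ/μ = 5.72/3.85 = 1.4857; ρ = a/c = 0.2971
Σ_{k=0}^{4} a^k/k! (terms k=0..4) = 1.00000 + 1.48571 + 1.10367 + 0.54658 + 0.20302 = 4.33898
Tail: a^5/(5!(1−ρ)) = 7.23897/(120·0.7029) = 0.08583
P₀ = 1/(4.33898 + 0.08583) = 1/4.42481 = 0.225998

Final: 0.225998


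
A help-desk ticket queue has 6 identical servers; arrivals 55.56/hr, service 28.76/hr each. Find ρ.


ρ = λ/(cμ) = 55.56/(6·28.76) = 55.56/172.56 = 0.3220

Final: 0.3220


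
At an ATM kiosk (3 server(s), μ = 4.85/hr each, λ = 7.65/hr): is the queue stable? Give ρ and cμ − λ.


Total capacity cμ = 3·4.85 = 14.55/hr
ρ = λ/(cμ) = 7.65/14.55 = 0.5258
Stable ⇔ ρ < 1: YES
Spare capacity = cμ − λ = 14.55 − 7.65 = 6.90/hr

Final: ρ = 0.5258; stable; margin = 6.90/hr


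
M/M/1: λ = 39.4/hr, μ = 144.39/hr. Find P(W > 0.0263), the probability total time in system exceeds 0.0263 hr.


W ~ Exponential(μ−λ) for M/M/1.
μ − λ = 144.39 − 39.4 = 104.9900
P(W > t) = e^{−(μ−λ)t} = e^{−2.7612} = 0.063214

Final: 0.063214


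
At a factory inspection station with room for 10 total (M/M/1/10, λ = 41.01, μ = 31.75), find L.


ρ = 41.01/31.75 = 1.2917
L = ρ[1 − (K+1)ρ^K + Kρ^(K+1)] / [(1−ρ)(1−ρ^(K+1))]
Numerator: 1.2917·(1 − 11·12.925888 + 10·16.695769) = 33.289687
Denominator: (-0.2917)·(-15.695769) = 4.577727
L = 33.289687/4.577727 = 7.2721

Final: 7.2721


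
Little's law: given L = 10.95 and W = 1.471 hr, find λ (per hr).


λ = L/W = 10.95/1.471 = 7.4439 /hr

Final: 7.4439 /hr


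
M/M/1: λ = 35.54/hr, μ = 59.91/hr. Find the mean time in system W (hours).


W = 1/(μ−λ) = 1/(59.91 − 35.54) = 1/24.37 = 0.04103 hr

Final: 0.04103 hr


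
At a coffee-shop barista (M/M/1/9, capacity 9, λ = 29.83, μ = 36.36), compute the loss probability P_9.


ρ = λ/μ = 29.83/36.36 = 0.8204
P_K = (1−ρ)ρ^K/(1−ρ^(K+1)) = (0.1796·0.168370)/(1 − 0.138132)
= 0.030238/0.861868 = 0.035084

Final: 0.035084


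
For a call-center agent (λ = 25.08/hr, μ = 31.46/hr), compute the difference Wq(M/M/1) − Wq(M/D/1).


ρ = 25.08/31.46 = 0.7972
Wq(M/M/1) = ρ/(μ−λ) = 0.7972/6.38 = 0.12495 hr
Wq(M/D/1) = ρ/(2(μ−λ)) = 0.06248 hr
Savings = 0.12495 − 0.06248 = 0.06248 hr

Final: 0.06248 hr


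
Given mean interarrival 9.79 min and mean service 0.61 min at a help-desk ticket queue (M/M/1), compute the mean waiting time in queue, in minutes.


λ = 60/9.79 = 6.1287 /hr
μ = 60/0.61 = 98.3607 /hr
ρ = λ/μ = 6.1287/98.3607 = 0.06231
Wq = ρ/(μ−λ) = 0.06231/(98.3607−6.1287) = 0.0006756 hr
In minutes: 0.0006756·60 = 0.04053 min

Final: 0.04053 min


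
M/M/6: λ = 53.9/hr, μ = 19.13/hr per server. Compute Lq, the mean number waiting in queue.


a = λ/μ = 2.8176; ρ = a/6 = 0.4696
P₀ = 0.059065
Lq = P₀·a^c·ρ / (c!·(1−ρ)²) = 0.059065·500.31413·0.4696/(720·0.28133)
= 0.06851

Final: 0.06851


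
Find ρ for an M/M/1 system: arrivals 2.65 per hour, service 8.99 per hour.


ρ = λ/μ = 2.65/8.99 = 0.2948

Final: 0.2948


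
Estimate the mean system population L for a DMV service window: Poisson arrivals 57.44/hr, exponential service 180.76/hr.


ρ = λ/μ = 57.44/180.76 = 0.3178
L = ρ/(1−ρ) = 0.3178/(1 − 0.3178) = 0.3178/0.6822 = 0.4658

Final: 0.4658


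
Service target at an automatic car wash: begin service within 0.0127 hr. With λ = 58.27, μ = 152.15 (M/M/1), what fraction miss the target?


ρ = 58.27/152.15 = 0.3830
P(Wq > t) = ρ·e^{−(μ−λ)t} = 0.3830·e^{−1.1923}
= 0.3830·0.303530 = 0.116245

Final: 0.116245


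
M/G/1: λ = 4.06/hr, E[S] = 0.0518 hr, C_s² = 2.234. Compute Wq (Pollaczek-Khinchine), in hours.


ρ = λ·E[S] = 4.06·0.0518 = 0.2103
E[S²] = E[S]²(1+C_s²) = 0.0518²·(1+2.234) = 0.008678
Wq = λ·E[S²]/(2(1−ρ)) = 4.06·0.008678/(2·0.7897) = 0.02231 hr

Final: 0.02231 hr


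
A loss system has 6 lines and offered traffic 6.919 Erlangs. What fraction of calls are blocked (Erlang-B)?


B(c,a) = (a^c/c!) / Σ_{k=0}^{c} a^k/k!
a^6/6! = 152.379831
Σ terms (k=0..6): 1.00000 + 6.91900 + 23.93628 + 55.20504 + 95.49092 + 132.14034 + 152.37983 = 467.071410
B = 152.379831/467.071410 = 0.326245

Final: 0.326245


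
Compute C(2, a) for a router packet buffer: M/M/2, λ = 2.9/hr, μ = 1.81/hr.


a = λ/μ = 1.6022; ρ = a/2 = 0.8011
P₀ = 0.110429 (from M/M/c formula)
C(c,a) = [a^c/(c!(1−ρ))]·P₀ = [2.56708/(2·0.1989)]·0.110429
= 6.45335·0.110429 = 0.712639

Final: 0.712639


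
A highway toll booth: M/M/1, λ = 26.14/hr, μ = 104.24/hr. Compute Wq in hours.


ρ = 26.14/104.24 = 0.2508
Wq = ρ/(μ−λ) = 0.2508/(104.24 − 26.14) = 0.2508/78.10 = 0.003211 hr

Final: 0.003211 hr


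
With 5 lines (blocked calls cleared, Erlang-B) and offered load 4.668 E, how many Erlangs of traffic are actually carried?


B(5,4.668) = 0.257353 (Erlang-B)
Carried load = a(1 − B) = 4.668·(1 − 0.257353) = 4.668·0.742647 = 3.4667 E

Final: 3.4667 Erlangs


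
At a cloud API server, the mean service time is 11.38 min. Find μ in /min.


μ = 1/(service time) in consistent units.
1 minute = 1 min, so μ = 1/11.38 = 0.08787 per minute

Final: 0.08787 /min


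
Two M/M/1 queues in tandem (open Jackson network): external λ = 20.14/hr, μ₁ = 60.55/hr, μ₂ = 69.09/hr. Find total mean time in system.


Each node sees arrival rate λ = 20.14/hr (tandem ⇒ throughput preserved).
W₁ = 1/(μ₁−λ) = 1/(60.55−20.14) = 0.02475 hr
W₂ = 1/(μ₂−λ) = 1/(69.09−20.14) = 0.02043 hr
W_total = W₁ + W₂ = 0.02475 + 0.02043 = 0.04518 hr

Final: 0.04518 hr


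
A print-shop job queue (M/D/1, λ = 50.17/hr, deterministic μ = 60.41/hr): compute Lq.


ρ = 50.17/60.41 = 0.8305
M/D/1: Lq = ρ²/(2(1−ρ)) = 0.6897/(2·0.1695) = 2.03446

Final: 2.03446


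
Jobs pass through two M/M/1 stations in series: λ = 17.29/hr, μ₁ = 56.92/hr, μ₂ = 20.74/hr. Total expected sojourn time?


Each node sees arrival rate λ = 17.29/hr (tandem ⇒ throughput preserved).
W₁ = 1/(μ₁−λ) = 1/(56.92−17.29) = 0.02523 hr
W₂ = 1/(μ₂−λ) = 1/(20.74−17.29) = 0.28986 hr
W_total = W₁ + W₂ = 0.02523 + 0.28986 = 0.31509 hr

Final: 0.31509 hr


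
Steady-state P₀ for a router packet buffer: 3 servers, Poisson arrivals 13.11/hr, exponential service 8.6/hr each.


a = λ/μ = 13.11/8.6 = 1.5244; ρ = a/c = 0.5081
Σ_{k=0}^{2} a^k/k! (terms k=0..2) = 1.00000 + 1.52442 + 1.16193 = 3.68634
Tail: a^3/(3!(1−ρ)) = 3.54252/(6·0.4919) = 1.20038
P₀ = 1/(3.68634 + 1.20038) = 1/4.88673 = 0.204636

Final: 0.204636


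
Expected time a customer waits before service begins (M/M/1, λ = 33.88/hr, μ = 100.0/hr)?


ρ = 33.88/100.0 = 0.3388
Wq = ρ/(μ−λ) = 0.3388/(100.0 − 33.88) = 0.3388/66.12 = 0.005124 hr

Final: 0.005124 hr


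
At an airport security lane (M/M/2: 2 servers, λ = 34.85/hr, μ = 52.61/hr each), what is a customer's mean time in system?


a = 0.6624; ρ = 0.3312; P₀ = 0.502392
Lq = P₀·a^c·ρ/(c!(1−ρ)²) = 0.08162
Wq = Lq/λ = 0.08162/34.85 = 0.002342 hr
W = Wq + 1/μ = 0.002342 + 0.01901 = 0.02135 hr

Final: 0.02135 hr


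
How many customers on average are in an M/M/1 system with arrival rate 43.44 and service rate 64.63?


ρ = λ/μ = 43.44/64.63 = 0.6721
L = ρ/(1−ρ) = 0.6721/(1 − 0.6721) = 0.6721/0.3279 = 2.0500

Final: 2.0500


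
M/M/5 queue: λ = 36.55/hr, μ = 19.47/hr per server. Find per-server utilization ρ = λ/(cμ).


ρ = λ/(cμ) = 36.55/(5·19.47) = 36.55/97.35 = 0.3754

Final: 0.3754


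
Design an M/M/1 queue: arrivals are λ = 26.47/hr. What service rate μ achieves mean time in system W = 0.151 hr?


W = 1/(μ−λ) ⇒ μ − λ = 1/W = 1/0.151 = 6.6225
μ = λ + 1/W = 26.47 + 6.6225 = 33.0925 per hr

Final: 33.0925 /hr


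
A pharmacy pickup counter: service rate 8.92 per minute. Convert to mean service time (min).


Mean service time = 1/μ = 1/8.92 minute = 0.11211 minute
In minutes: 0.11211 × 1 = 0.1121 min

Final: 0.1121 min


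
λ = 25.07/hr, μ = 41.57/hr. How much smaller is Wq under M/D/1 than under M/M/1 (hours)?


ρ = 25.07/41.57 = 0.6031
Wq(M/M/1) = ρ/(μ−λ) = 0.6031/16.50 = 0.03655 hr
Wq(M/D/1) = ρ/(2(μ−λ)) = 0.01828 hr
Savings = 0.03655 − 0.01828 = 0.01828 hr

Final: 0.01828 hr


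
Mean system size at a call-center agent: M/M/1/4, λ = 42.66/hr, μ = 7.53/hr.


ρ = 42.66/7.53 = 5.6653
L = ρ[1 − (K+1)ρ^K + Kρ^(K+1)] / [(1−ρ)(1−ρ^(K+1))]
Numerator: 5.6653·(1 − 5·1030.157194 + 4·5836.189361) = 103080.675048
Denominator: (-4.6653)·(-5835.189361) = 27223.134429
L = 103080.675048/27223.134429 = 3.7865

Final: 3.7865


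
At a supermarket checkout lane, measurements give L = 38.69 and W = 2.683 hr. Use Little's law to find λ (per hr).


λ = L/W = 38.69/2.683 = 14.4204 /hr

Final: 14.4204 /hr


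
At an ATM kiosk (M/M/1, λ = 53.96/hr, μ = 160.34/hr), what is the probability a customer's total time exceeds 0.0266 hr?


W ~ Exponential(μ−λ) for M/M/1.
μ − λ = 160.34 − 53.96 = 106.3800
P(W > t) = e^{−(μ−λ)t} = e^{−2.8297} = 0.059030

Final: 0.059030


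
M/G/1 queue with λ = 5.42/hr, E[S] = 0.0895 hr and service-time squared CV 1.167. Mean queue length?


ρ = λ·E[S] = 5.42·0.0895 = 0.4851
Lq = ρ²(1+C_s²)/(2(1−ρ)) = 0.2353·(1+1.167)/(2·0.5149)
= 0.2353·2.1670/1.0298 = 0.49516

Final: 0.49516


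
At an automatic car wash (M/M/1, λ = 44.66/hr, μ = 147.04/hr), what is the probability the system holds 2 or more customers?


ρ = 44.66/147.04 = 0.3037
P(N ≥ n) = ρ^n = 0.3037^2 = 0.092250

Final: 0.092250


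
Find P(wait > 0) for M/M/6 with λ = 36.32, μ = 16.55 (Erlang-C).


a = λ/μ = 2.1946; ρ = a/6 = 0.3658
P₀ = 0.111118 (from M/M/c formula)
C(c,a) = [a^c/(c!(1−ρ))]·P₀ = [111.70871/(720·0.6342)]·0.111118
= 0.24463·0.111118 = 0.027182

Final: 0.027182


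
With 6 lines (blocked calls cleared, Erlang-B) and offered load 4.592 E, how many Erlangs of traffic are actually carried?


B(6,4.592) = 0.161090 (Erlang-B)
Carried load = a(1 − B) = 4.592·(1 − 0.161090) = 4.592·0.838910 = 3.8523 E

Final: 3.8523 Erlangs


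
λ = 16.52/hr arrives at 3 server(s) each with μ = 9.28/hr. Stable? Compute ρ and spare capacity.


Total capacity cμ = 3·9.28 = 27.84/hr
ρ = λ/(cμ) = 16.52/27.84 = 0.5934
Stable ⇔ ρ < 1: YES
Spare capacity = cμ − λ = 27.84 − 16.52 = 11.32/hr

Final: ρ = 0.5934; stable; margin = 11.32/hr


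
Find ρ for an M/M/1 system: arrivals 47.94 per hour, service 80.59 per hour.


ρ = λ/μ = 47.94/80.59 = 0.5949

Final: 0.5949


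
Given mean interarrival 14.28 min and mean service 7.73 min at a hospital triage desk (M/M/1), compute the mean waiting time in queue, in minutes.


λ = 60/14.28 = 4.2017 /hr
μ = 60/7.73 = 7.7620 /hr
ρ = λ/μ = 4.2017/7.7620 = 0.5413
Wq = ρ/(μ−λ) = 0.5413/(7.7620−4.2017) = 0.15204 hr
In minutes: 0.15204·60 = 9.123 min

Final: 9.123 min


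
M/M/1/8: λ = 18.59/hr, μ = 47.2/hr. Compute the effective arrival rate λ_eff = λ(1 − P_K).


ρ = 0.3939; P_K = (1−ρ)ρ^8/(1−ρ^9) = 0.0003511
λ_eff = λ(1 − P_K) = 18.59·(1 − 0.0003511) = 18.59·0.999649 = 18.5835 /hr

Final: 18.5835 /hr


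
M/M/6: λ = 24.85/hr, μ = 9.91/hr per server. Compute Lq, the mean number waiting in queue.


a = λ/μ = 2.5076; ρ = a/6 = 0.4179
P₀ = 0.080997
Lq = P₀·a^c·ρ / (c!·(1−ρ)²) = 0.080997·248.60876·0.4179/(720·0.33881)
= 0.03450

Final: 0.03450


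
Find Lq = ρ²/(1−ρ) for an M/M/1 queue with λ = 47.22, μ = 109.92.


ρ = 47.22/109.92 = 0.4296
Lq = ρ²/(1−ρ) = 0.1845/0.5704 = 0.3235

Final: 0.3235


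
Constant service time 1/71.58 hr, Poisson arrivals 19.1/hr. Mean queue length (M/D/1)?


ρ = 19.1/71.58 = 0.2668
M/D/1: Lq = ρ²/(2(1−ρ)) = 0.07120/(2·0.7332) = 0.04856

Final: 0.04856


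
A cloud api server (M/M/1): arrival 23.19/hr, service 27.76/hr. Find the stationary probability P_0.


ρ = 23.19/27.76 = 0.8354
P_n = (1−ρ)·ρ^n = (1 − 0.8354)·0.8354^0 = 0.1646·1.000000 = 0.164625

Final: 0.164625


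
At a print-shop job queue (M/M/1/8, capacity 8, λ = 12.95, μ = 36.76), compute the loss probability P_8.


ρ = λ/μ = 12.95/36.76 = 0.3523
P_K = (1−ρ)ρ^K/(1−ρ^(K+1)) = (0.6477·0.0002372)/(1 − 0.00008357)
= 0.0001537/0.999916 = 0.0001537

Final: 0.0001537


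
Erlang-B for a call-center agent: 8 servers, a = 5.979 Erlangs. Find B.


B(c,a) = (a^c/c!) / Σ_{k=0}^{c} a^k/k!
a^8/8! = 40.504932
Σ terms (k=0..8): 1.00000 + 5.97900 + 17.87422 + 35.62332 + 53.24796 + 63.67391 + 63.45105 + 54.19626 + 40.50493 = 335.550658
B = 40.504932/335.550658 = 0.120712

Final: 0.120712


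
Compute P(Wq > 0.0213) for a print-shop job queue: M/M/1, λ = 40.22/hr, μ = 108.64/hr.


ρ = 40.22/108.64 = 0.3702
P(Wq > t) = ρ·e^{−(μ−λ)t} = 0.3702·e^{−1.4573}
= 0.3702·0.232853 = 0.086206

Final: 0.086206


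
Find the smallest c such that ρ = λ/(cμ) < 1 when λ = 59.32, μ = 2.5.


Stability requires cμ > λ ⇔ c > λ/μ.
λ/μ = 59.32/2.5 = 23.7280
Minimum integer c = ⌊23.7280⌋ + 1 = 24
Check: 24·2.5 = 60.00 > 59.32, while 23·2.5 = 57.50 ≤ 59.32

Final: 24 servers


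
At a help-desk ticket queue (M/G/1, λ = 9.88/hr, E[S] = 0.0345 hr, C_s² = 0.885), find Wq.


ρ = λ·E[S] = 9.88·0.0345 = 0.3409
E[S²] = E[S]²(1+C_s²) = 0.0345²·(1+0.885) = 0.002244
Wq = λ·E[S²]/(2(1−ρ)) = 9.88·0.002244/(2·0.6591) = 0.01682 hr

Final: 0.01682 hr


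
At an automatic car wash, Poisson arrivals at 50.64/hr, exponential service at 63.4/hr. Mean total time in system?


W = 1/(μ−λ) = 1/(63.4 − 50.64) = 1/12.76 = 0.07837 hr

Final: 0.07837 hr


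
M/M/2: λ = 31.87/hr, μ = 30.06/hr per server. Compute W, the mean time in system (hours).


a = 1.0602; ρ = 0.5301; P₀ = 0.307099
Lq = P₀·a^c·ρ/(c!(1−ρ)²) = 0.41438
Wq = Lq/λ = 0.41438/31.87 = 0.01300 hr
W = Wq + 1/μ = 0.01300 + 0.03327 = 0.04627 hr

Final: 0.04627 hr


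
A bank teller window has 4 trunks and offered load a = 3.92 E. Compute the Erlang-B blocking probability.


B(c,a) = (a^c/c!) / Σ_{k=0}^{c} a^k/k!
a^4/4! = 9.838594
Σ terms (k=0..4): 1.00000 + 3.92000 + 7.68320 + 10.03938 + 9.83859 = 32.481175
B = 9.838594/32.481175 = 0.302901

Final: 0.302901


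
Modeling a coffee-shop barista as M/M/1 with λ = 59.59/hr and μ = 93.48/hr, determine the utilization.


ρ = λ/μ = 59.59/93.48 = 0.6375

Final: 0.6375


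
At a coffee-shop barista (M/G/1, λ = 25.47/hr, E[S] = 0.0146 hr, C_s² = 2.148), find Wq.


ρ = λ·E[S] = 25.47·0.0146 = 0.3719
E[S²] = E[S]²(1+C_s²) = 0.0146²·(1+2.148) = 0.0006710
Wq = λ·E[S²]/(2(1−ρ)) = 25.47·0.0006710/(2·0.6281) = 0.01360 hr

Final: 0.01360 hr


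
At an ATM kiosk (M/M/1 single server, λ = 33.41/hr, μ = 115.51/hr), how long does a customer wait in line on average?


ρ = 33.41/115.51 = 0.2892
Wq = ρ/(μ−λ) = 0.2892/(115.51 − 33.41) = 0.2892/82.10 = 0.003523 hr

Final: 0.003523 hr


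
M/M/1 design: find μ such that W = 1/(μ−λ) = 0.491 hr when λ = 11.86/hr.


W = 1/(μ−λ) ⇒ μ − λ = 1/W = 1/0.491 = 2.0367
μ = λ + 1/W = 11.86 + 2.0367 = 13.8967 per hr

Final: 13.8967 /hr


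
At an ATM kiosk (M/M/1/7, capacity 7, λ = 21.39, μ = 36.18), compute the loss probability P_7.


ρ = λ/μ = 21.39/36.18 = 0.5912
P_K = (1−ρ)ρ^K/(1−ρ^(K+1)) = (0.4088·0.025246)/(1 − 0.014926)
= 0.010320/0.985074 = 0.010477

Final: 0.010477


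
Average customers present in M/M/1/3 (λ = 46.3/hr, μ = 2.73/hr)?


ρ = 46.3/2.73 = 16.9597
L = ρ[1 − (K+1)ρ^K + Kρ^(K+1)] / [(1−ρ)(1−ρ^(K+1))]
Numerator: 16.9597·(1 − 4·4878.148669 + 3·82731.971926) = 3878419.072189
Denominator: (-15.9597)·(-82730.971926) = 1320362.068429
L = 3878419.072189/1320362.068429 = 2.9374

Final: 2.9374


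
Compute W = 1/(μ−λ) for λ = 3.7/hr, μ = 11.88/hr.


W = 1/(μ−λ) = 1/(11.88 − 3.7) = 1/8.18 = 0.1222 hr

Final: 0.1222 hr


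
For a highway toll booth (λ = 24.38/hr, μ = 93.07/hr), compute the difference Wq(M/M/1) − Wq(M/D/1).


ρ = 24.38/93.07 = 0.2620
Wq(M/M/1) = ρ/(μ−λ) = 0.2620/68.69 = 0.003814 hr
Wq(M/D/1) = ρ/(2(μ−λ)) = 0.001907 hr
Savings = 0.003814 − 0.001907 = 0.001907 hr

Final: 0.001907 hr


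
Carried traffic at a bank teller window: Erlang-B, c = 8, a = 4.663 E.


B(8,4.663) = 0.054977 (Erlang-B)
Carried load = a(1 − B) = 4.663·(1 − 0.054977) = 4.663·0.945023 = 4.4066 E

Final: 4.4066 Erlangs


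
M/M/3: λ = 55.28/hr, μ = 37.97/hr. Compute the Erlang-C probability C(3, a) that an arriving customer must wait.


a = λ/μ = 1.4559; ρ = a/3 = 0.4853
P₀ = 0.221487 (from M/M/c formula)
C(c,a) = [a^c/(c!(1−ρ))]·P₀ = [3.08590/(6·0.5147)]·0.221487
= 0.99925·0.221487 = 0.221320

Final: 0.221320


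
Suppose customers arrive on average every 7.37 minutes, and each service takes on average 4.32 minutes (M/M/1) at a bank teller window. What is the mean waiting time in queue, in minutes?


λ = 60/7.37 = 8.1411 /hr
μ = 60/4.32 = 13.8889 /hr
ρ = λ/μ = 8.1411/13.8889 = 0.5862
Wq = ρ/(μ−λ) = 0.5862/(13.8889−8.1411) = 0.10198 hr
In minutes: 0.10198·60 = 6.119 min

Final: 6.119 min


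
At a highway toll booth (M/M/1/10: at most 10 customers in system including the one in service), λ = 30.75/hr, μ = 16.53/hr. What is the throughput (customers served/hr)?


ρ = 1.8603; P_K = (1−ρ)ρ^10/(1−ρ^11) = 0.462940
λ_eff = λ(1 − P_K) = 30.75·(1 − 0.462940) = 30.75·0.537060 = 16.5146 /hr

Final: 16.5146 /hr


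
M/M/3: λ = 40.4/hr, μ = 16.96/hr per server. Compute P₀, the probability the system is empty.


a = λ/μ = 40.4/16.96 = 2.3821; ρ = a/c = 0.7940
Σ_{k=0}^{2} a^k/k! (terms k=0..2) = 1.00000 + 2.38208 + 2.83714 = 6.21922
Tail: a^3/(3!(1−ρ)) = 13.51657/(6·0.2060) = 10.93707
P₀ = 1/(6.21922 + 10.93707) = 1/17.15629 = 0.058288

Final: 0.058288


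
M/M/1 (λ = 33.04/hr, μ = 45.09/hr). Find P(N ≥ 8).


ρ = 33.04/45.09 = 0.7328
P(N ≥ n) = ρ^n = 0.7328^8 = 0.083115

Final: 0.083115


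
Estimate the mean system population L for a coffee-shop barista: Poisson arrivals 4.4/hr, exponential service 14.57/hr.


ρ = λ/μ = 4.4/14.57 = 0.3020
L = ρ/(1−ρ) = 0.3020/(1 − 0.3020) = 0.3020/0.6980 = 0.4326

Final: 0.4326


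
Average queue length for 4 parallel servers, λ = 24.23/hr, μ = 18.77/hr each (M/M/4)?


a = λ/μ = 1.2909; ρ = a/4 = 0.3227
P₀ = 0.273714
Lq = P₀·a^c·ρ / (c!·(1−ρ)²) = 0.273714·2.77688·0.3227/(24·0.45870)
= 0.02228

Final: 0.02228


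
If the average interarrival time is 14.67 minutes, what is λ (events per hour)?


λ = 1/(interarrival time) in consistent units.
1 hour = 60 min, so λ = 60/14.67 = 4.0900 per hour

Final: 4.0900 /hr


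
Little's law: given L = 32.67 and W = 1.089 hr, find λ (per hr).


λ = L/W = 32.67/1.089 = 30.0000 /hr

Final: 30.0000 /hr


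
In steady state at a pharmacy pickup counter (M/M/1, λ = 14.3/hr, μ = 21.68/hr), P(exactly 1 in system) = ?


ρ = 14.3/21.68 = 0.6596
P_n = (1−ρ)·ρ^n = (1 − 0.6596)·0.6596^1 = 0.3404·0.659594 = 0.224530

Final: 0.224530


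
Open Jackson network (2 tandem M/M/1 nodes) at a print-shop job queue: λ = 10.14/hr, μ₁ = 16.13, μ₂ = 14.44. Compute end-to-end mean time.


Each node sees arrival rate λ = 10.14/hr (tandem ⇒ throughput preserved).
W₁ = 1/(μ₁−λ) = 1/(16.13−10.14) = 0.16694 hr
W₂ = 1/(μ₂−λ) = 1/(14.44−10.14) = 0.23256 hr
W_total = W₁ + W₂ = 0.16694 + 0.23256 = 0.39950 hr

Final: 0.39950 hr


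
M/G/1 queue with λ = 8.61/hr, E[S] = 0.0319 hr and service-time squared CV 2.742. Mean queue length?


ρ = λ·E[S] = 8.61·0.0319 = 0.2747
Lq = ρ²(1+C_s²)/(2(1−ρ)) = 0.07544·(1+2.742)/(2·0.7253)
= 0.07544·3.7420/1.4507 = 0.19459

Final: 0.19459


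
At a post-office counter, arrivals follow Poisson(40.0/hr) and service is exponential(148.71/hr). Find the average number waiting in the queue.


ρ = 40.0/148.71 = 0.2690
Lq = ρ²/(1−ρ) = 0.07235/0.7310 = 0.09897

Final: 0.09897


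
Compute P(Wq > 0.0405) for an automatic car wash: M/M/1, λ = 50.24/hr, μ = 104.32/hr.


ρ = 50.24/104.32 = 0.4816
P(Wq > t) = ρ·e^{−(μ−λ)t} = 0.4816·e^{−2.1902}
= 0.4816·0.111890 = 0.053886

Final: 0.053886


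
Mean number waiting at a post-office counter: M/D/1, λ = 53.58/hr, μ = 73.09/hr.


ρ = 53.58/73.09 = 0.7331
M/D/1: Lq = ρ²/(2(1−ρ)) = 0.5374/(2·0.2669) = 1.00661

Final: 1.00661


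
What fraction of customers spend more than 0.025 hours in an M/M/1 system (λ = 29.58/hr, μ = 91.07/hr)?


W ~ Exponential(μ−λ) for M/M/1.
μ − λ = 91.07 − 29.58 = 61.4900
P(W > t) = e^{−(μ−λ)t} = e^{−1.5373} = 0.214971

Final: 0.214971


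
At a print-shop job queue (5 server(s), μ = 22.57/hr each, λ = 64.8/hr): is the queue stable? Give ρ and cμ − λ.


Total capacity cμ = 5·22.57 = 112.85/hr
ρ = λ/(cμ) = 64.8/112.85 = 0.5742
Stable ⇔ ρ < 1: YES
Spare capacity = cμ − λ = 112.85 − 64.8 = 48.05/hr

Final: ρ = 0.5742; stable; margin = 48.05/hr


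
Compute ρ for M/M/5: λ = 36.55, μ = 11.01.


ρ = λ/(cμ) = 36.55/(5·11.01) = 36.55/55.05 = 0.6639

Final: 0.6639


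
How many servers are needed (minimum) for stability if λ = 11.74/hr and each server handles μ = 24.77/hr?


Stability requires cμ > λ ⇔ c > λ/μ.
λ/μ = 11.74/24.77 = 0.4740
Minimum integer c = ⌊0.4740⌋ + 1 = 1
Check: 1·24.77 = 24.77 > 11.74, while 0·24.77 = 0.00 ≤ 11.74

Final: 1 servers


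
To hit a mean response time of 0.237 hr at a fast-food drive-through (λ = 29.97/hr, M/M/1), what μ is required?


W = 1/(μ−λ) ⇒ μ − λ = 1/W = 1/0.237 = 4.2194
μ = λ + 1/W = 29.97 + 4.2194 = 34.1894 per hr

Final: 34.1894 /hr


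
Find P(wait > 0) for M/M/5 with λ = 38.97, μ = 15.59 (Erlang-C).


a = λ/μ = 2.4997; ρ = a/5 = 0.4999
P₀ = 0.080127 (from M/M/c formula)
C(c,a) = [a^c/(c!(1−ρ))]·P₀ = [97.59363/(120·0.5001)]·0.080127
= 1.62635·0.080127 = 0.130315

Final: 0.130315


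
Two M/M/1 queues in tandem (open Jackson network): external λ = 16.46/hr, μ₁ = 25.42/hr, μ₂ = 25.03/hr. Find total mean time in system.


Each node sees arrival rate λ = 16.46/hr (tandem ⇒ throughput preserved).
W₁ = 1/(μ₁−λ) = 1/(25.42−16.46) = 0.11161 hr
W₂ = 1/(μ₂−λ) = 1/(25.03−16.46) = 0.11669 hr
W_total = W₁ + W₂ = 0.11161 + 0.11669 = 0.22829 hr

Final: 0.22829 hr


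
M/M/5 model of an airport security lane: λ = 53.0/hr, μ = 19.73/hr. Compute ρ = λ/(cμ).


ρ = λ/(cμ) = 53.0/(5·19.73) = 53.0/98.65 = 0.5373

Final: 0.5373


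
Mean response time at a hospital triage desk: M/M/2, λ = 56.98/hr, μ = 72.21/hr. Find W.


a = 0.7891; ρ = 0.3945; P₀ = 0.434161
Lq = P₀·a^c·ρ/(c!(1−ρ)²) = 0.14548
Wq = Lq/λ = 0.14548/56.98 = 0.002553 hr
W = Wq + 1/μ = 0.002553 + 0.01385 = 0.01640 hr

Final: 0.01640 hr


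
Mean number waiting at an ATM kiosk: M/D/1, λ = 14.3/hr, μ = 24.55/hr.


ρ = 14.3/24.55 = 0.5825
M/D/1: Lq = ρ²/(2(1−ρ)) = 0.3393/(2·0.4175) = 0.40632

Final: 0.40632


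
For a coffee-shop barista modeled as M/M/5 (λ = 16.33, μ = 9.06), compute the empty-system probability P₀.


a = λ/μ = 16.33/9.06 = 1.8024; ρ = a/c = 0.3605
Σ_{k=0}^{4} a^k/k! (terms k=0..4) = 1.00000 + 1.80243 + 1.62437 + 0.97594 + 0.43977 = 5.84251
Tail: a^5/(5!(1−ρ)) = 19.02348/(120·0.6395) = 0.24789
P₀ = 1/(5.84251 + 0.24789) = 1/6.09040 = 0.164193

Final: 0.164193


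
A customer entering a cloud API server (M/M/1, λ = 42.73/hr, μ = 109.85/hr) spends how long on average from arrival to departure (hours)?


W = 1/(μ−λ) = 1/(109.85 − 42.73) = 1/67.12 = 0.01490 hr

Final: 0.01490 hr


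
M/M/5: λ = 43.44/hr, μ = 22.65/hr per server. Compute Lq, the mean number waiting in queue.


a = λ/μ = 1.9179; ρ = a/5 = 0.3836
P₀ = 0.146043
Lq = P₀·a^c·ρ / (c!·(1−ρ)²) = 0.146043·25.94825·0.3836/(120·0.37998)
= 0.03188

Final: 0.03188


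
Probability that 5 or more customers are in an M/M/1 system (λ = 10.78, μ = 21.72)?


ρ = 10.78/21.72 = 0.4963
P(N ≥ n) = ρ^n = 0.4963^5 = 0.030116

Final: 0.030116


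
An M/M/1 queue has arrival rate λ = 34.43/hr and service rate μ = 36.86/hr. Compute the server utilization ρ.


ρ = λ/μ = 34.43/36.86 = 0.9341

Final: 0.9341


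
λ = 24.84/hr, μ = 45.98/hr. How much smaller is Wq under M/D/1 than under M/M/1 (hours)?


ρ = 24.84/45.98 = 0.5402
Wq(M/M/1) = ρ/(μ−λ) = 0.5402/21.14 = 0.02556 hr
Wq(M/D/1) = ρ/(2(μ−λ)) = 0.01278 hr
Savings = 0.02556 − 0.01278 = 0.01278 hr

Final: 0.01278 hr


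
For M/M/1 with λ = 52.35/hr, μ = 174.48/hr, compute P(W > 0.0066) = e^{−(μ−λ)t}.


W ~ Exponential(μ−λ) for M/M/1.
μ − λ = 174.48 − 52.35 = 122.1300
P(W > t) = e^{−(μ−λ)t} = e^{−0.8061} = 0.446615

Final: 0.446615


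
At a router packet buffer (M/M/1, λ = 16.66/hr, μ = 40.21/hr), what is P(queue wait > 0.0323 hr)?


ρ = 16.66/40.21 = 0.4143
P(Wq > t) = ρ·e^{−(μ−λ)t} = 0.4143·e^{−0.7607}
= 0.4143·0.467356 = 0.193637

Final: 0.193637


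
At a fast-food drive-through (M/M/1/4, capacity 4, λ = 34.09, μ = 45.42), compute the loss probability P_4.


ρ = λ/μ = 34.09/45.42 = 0.7506
P_K = (1−ρ)ρ^K/(1−ρ^(K+1)) = (0.2494·0.317336)/(1 − 0.238177)
= 0.079159/0.761823 = 0.103908

Final: 0.103908


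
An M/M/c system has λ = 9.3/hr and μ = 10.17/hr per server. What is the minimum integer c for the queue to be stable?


Stability requires cμ > λ ⇔ c > λ/μ.
λ/μ = 9.3/10.17 = 0.9145
Minimum integer c = ⌊0.9145⌋ + 1 = 1
Check: 1·10.17 = 10.17 > 9.3, while 0·10.17 = 0.00 ≤ 9.3

Final: 1 servers


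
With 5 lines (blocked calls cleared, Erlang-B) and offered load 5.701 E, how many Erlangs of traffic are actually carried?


B(5,5.701) = 0.339013 (Erlang-B)
Carried load = a(1 − B) = 5.701·(1 − 0.339013) = 5.701·0.660987 = 3.7683 E

Final: 3.7683 Erlangs


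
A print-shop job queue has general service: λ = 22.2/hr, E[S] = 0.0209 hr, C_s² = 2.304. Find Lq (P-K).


ρ = λ·E[S] = 22.2·0.0209 = 0.4640
Lq = ρ²(1+C_s²)/(2(1−ρ)) = 0.2153·(1+2.304)/(2·0.5360)
= 0.2153·3.3040/1.0720 = 0.66348

Final: 0.66348


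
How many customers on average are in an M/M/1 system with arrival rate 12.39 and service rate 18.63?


ρ = λ/μ = 12.39/18.63 = 0.6651
L = ρ/(1−ρ) = 0.6651/(1 − 0.6651) = 0.6651/0.3349 = 1.9856

Final: 1.9856


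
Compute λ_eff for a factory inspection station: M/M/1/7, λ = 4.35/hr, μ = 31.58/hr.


ρ = 0.1377; P_K = (1−ρ)ρ^7/(1−ρ^8) = 0.0000008113
λ_eff = λ(1 − P_K) = 4.35·(1 − 0.0000008113) = 4.35·0.999999 = 4.3500 /hr

Final: 4.3500 /hr


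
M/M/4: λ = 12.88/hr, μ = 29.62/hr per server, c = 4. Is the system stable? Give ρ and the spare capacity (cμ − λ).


Total capacity cμ = 4·29.62 = 118.48/hr
ρ = λ/(cμ) = 12.88/118.48 = 0.1087
Stable ⇔ ρ < 1: YES
Spare capacity = cμ − λ = 118.48 − 12.88 = 105.60/hr

Final: ρ = 0.1087; stable; margin = 105.60/hr


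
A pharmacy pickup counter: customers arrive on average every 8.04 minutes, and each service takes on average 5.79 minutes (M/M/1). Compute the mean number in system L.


λ = 60/8.04 = 7.4627 /hr
μ = 60/5.79 = 10.3627 /hr
ρ = λ/μ = 7.4627/10.3627 = 0.7201
L = ρ/(1−ρ) = 0.7201/0.2799 = 2.5733

Final: 2.5733


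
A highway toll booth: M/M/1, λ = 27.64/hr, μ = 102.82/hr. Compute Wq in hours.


ρ = 27.64/102.82 = 0.2688
Wq = ρ/(μ−λ) = 0.2688/(102.82 − 27.64) = 0.2688/75.18 = 0.003576 hr

Final: 0.003576 hr


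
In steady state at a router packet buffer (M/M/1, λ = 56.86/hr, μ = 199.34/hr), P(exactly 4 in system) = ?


ρ = 56.86/199.34 = 0.2852
P_n = (1−ρ)·ρ^n = (1 − 0.2852)·0.2852^4 = 0.7148·0.006620 = 0.004732

Final: 0.004732


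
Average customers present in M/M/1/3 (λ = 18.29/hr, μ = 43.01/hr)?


ρ = 18.29/43.01 = 0.4252
L = ρ[1 − (K+1)ρ^K + Kρ^(K+1)] / [(1−ρ)(1−ρ^(K+1))]
Numerator: 0.4252·(1 − 4·0.076901 + 3·0.032702) = 0.336161
Denominator: (0.5748)·(0.967298) = 0.555954
L = 0.336161/0.555954 = 0.6047

Final: 0.6047


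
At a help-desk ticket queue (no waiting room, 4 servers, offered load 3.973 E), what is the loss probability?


B(c,a) = (a^c/c!) / Σ_{k=0}^{c} a^k/k!
a^4/4! = 10.381570
Σ terms (k=0..4): 1.00000 + 3.97300 + 7.89236 + 10.45212 + 10.38157 = 33.699055
B = 10.381570/33.699055 = 0.308067

Final: 0.308067


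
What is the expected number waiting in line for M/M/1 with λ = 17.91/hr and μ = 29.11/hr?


ρ = 17.91/29.11 = 0.6153
Lq = ρ²/(1−ρ) = 0.3785/0.3847 = 0.9839

Final: 0.9839


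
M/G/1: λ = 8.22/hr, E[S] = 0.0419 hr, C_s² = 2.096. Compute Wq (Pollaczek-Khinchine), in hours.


ρ = λ·E[S] = 8.22·0.0419 = 0.3444
E[S²] = E[S]²(1+C_s²) = 0.0419²·(1+2.096) = 0.005435
Wq = λ·E[S²]/(2(1−ρ)) = 8.22·0.005435/(2·0.6556) = 0.03408 hr

Final: 0.03408 hr


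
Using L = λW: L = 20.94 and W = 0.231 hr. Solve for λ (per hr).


λ = L/W = 20.94/0.231 = 90.6494 /hr

Final: 90.6494 /hr


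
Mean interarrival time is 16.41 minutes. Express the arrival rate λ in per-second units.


λ = 1/(interarrival time) in consistent units.
1 second = 0.0166667 min, so λ = 0.0166667/16.41 = 0.001016 per second

Final: 0.001016 /sec


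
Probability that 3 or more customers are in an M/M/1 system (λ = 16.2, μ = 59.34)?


ρ = 16.2/59.34 = 0.2730
P(N ≥ n) = ρ^n = 0.2730^3 = 0.020347

Final: 0.020347


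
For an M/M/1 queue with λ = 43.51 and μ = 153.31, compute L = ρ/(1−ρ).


ρ = λ/μ = 43.51/153.31 = 0.2838
L = ρ/(1−ρ) = 0.2838/(1 − 0.2838) = 0.2838/0.7162 = 0.3963

Final: 0.3963


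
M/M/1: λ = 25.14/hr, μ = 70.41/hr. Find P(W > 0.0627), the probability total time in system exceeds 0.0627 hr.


W ~ Exponential(μ−λ) for M/M/1.
μ − λ = 70.41 − 25.14 = 45.2700
P(W > t) = e^{−(μ−λ)t} = e^{−2.8384} = 0.058518

Final: 0.058518


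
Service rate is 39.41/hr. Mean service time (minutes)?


Mean service time = 1/μ = 1/39.41 hour = 0.02537 hour
In minutes: 0.02537 × 60 = 1.5225 min

Final: 1.5225 min


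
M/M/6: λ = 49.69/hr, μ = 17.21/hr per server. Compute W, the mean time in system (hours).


a = 2.8873; ρ = 0.4812; P₀ = 0.054988
Lq = P₀·a^c·ρ/(c!(1−ρ)²) = 0.07911
Wq = Lq/λ = 0.07911/49.69 = 0.001592 hr
W = Wq + 1/μ = 0.001592 + 0.05811 = 0.05970 hr

Final: 0.05970 hr


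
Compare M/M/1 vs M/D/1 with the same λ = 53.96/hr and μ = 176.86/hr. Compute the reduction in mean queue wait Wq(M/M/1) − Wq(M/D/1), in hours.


ρ = 53.96/176.86 = 0.3051
Wq(M/M/1) = ρ/(μ−λ) = 0.3051/122.90 = 0.002483 hr
Wq(M/D/1) = ρ/(2(μ−λ)) = 0.001241 hr
Savings = 0.002483 − 0.001241 = 0.001241 hr

Final: 0.001241 hr


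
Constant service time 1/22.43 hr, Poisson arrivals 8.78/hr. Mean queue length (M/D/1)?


ρ = 8.78/22.43 = 0.3914
M/D/1: Lq = ρ²/(2(1−ρ)) = 0.1532/(2·0.6086) = 0.12589

Final: 0.12589


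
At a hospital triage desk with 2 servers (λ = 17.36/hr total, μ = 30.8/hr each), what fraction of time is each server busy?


ρ = λ/(cμ) = 17.36/(2·30.8) = 17.36/61.60 = 0.2818

Final: 0.2818


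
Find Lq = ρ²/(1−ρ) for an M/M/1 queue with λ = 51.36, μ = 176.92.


ρ = 51.36/176.92 = 0.2903
Lq = ρ²/(1−ρ) = 0.08427/0.7097 = 0.1187

Final: 0.1187


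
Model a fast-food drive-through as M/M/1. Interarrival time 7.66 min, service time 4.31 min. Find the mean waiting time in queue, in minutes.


λ = 60/7.66 = 7.8329 /hr
μ = 60/4.31 = 13.9211 /hr
ρ = λ/μ = 7.8329/13.9211 = 0.5627
Wq = ρ/(μ−λ) = 0.5627/(13.9211−7.8329) = 0.09242 hr
In minutes: 0.09242·60 = 5.545 min

Final: 5.545 min


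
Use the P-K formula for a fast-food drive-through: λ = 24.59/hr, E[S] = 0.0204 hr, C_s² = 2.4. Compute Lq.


ρ = λ·E[S] = 24.59·0.0204 = 0.5016
Lq = ρ²(1+C_s²)/(2(1−ρ)) = 0.2516·(1+2.4)/(2·0.4984)
= 0.2516·3.4000/0.9967 = 0.85838

Final: 0.85838


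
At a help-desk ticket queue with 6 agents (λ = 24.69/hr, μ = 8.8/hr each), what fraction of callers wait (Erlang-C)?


a = λ/μ = 2.8057; ρ = a/6 = 0.4676
P₀ = 0.059788 (from M/M/c formula)
C(c,a) = [a^c/(c!(1−ρ))]·P₀ = [487.78732/(720·0.5324)]·0.059788
= 1.27254·0.059788 = 0.076082

Final: 0.076082
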